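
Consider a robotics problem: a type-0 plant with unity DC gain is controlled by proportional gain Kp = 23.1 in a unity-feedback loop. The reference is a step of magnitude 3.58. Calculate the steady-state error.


e_ss = R/(1 + Kp) = 3.58/(1 + 23.1) = 3.58/24.1000 = 0.1485

0.1485


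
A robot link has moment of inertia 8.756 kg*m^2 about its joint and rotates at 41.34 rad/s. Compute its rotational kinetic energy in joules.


KE = (1/2)*I*omega^2 = 0.5*8.756*41.34^2 = 7481.9827

7481.9827 J


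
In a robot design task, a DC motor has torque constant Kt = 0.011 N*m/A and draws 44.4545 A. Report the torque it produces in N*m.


tau = Kt * I = 0.011*44.4545 = 0.4890

0.4890 N*m


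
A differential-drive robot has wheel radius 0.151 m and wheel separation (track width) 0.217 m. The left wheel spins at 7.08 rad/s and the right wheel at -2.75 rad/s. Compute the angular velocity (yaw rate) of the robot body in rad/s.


omega = r*(wR - wL)/L = 0.151*(-2.75 - (7.08))/0.217 = -6.8402

-6.8402 rad/s


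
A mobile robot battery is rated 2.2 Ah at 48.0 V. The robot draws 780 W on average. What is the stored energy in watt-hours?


E = capacity * V = 2.2*48.0 = 105.6000

105.6000 Wh


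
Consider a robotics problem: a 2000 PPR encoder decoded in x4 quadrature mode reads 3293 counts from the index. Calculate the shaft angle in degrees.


angle = counts * 360 / (PPR*4) = 3293 * 360 / 8000 = 148.1850

148.1850 degrees


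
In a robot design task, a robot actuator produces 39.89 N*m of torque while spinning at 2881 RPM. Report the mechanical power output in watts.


omega = 2881 * 2*pi/60 = 301.697614 rad/s
P = tau * omega = 39.89 * 301.697614 = 12034.7178

12034.7178 W


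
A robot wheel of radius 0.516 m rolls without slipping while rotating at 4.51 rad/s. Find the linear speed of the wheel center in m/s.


v = omega * r = 4.51 * 0.516 = 2.3272

2.3272 m/s


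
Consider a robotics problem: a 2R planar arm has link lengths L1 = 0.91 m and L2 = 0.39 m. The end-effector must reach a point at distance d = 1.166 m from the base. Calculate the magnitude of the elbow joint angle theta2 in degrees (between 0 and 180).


cos(th2) = (d^2 - L1^2 - L2^2)/(2*L1*L2) = (1.166^2 - 0.91^2 - 0.39^2)/(2*0.91*0.39) = 0.53445478
th2 = acos(0.53445478) = 57.6931 deg

57.6931 degrees


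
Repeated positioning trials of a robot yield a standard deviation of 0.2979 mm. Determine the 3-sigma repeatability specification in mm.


repeatability = 3*sigma = 3*0.2979 = 0.8937

0.8937 mm


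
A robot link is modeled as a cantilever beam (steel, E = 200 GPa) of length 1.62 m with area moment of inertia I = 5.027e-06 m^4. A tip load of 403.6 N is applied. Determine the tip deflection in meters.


delta = F*L^3/(3*E*I) = 403.6*1.62^3/(3*2.000e+11*5.027e-06)
      = 1715.9167008/3016200 = 5.6890e-04

5.6890e-04 m


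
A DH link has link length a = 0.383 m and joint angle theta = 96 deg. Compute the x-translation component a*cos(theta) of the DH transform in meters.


a*cos(theta) = 0.383*cos(96 deg) = -0.0400

-0.0400 m


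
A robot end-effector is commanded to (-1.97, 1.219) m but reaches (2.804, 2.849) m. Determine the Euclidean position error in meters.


dx = 2.804 - (-1.97) = 4.7740, dy = 2.849 - (1.219) = 1.6300
err = sqrt(22.791076 + 2.656900) = 5.0446

5.0446 m


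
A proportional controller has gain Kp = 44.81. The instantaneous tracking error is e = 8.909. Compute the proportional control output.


u_P = Kp * e = 44.81 * 8.909 = 399.2123

399.2123


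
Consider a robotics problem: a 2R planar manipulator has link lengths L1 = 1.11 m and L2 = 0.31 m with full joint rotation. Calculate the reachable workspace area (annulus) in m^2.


r_max = L1 + L2 = 1.4200, r_min = |L1 - L2| = 0.8000
A = pi*(r_max^2 - r_min^2) = pi*(2.0164 - 0.6400) = 4.3241

4.3241 m^2


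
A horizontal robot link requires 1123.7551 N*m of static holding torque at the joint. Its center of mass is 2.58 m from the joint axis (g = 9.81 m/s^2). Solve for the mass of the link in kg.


m = tau / (g*L) = 1123.7551 / (9.81 * 2.58) = 44.4000

44.4000 kg


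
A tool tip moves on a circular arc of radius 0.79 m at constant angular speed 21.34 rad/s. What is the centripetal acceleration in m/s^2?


a_c = omega^2 * r = 21.34^2 * 0.79 = 359.7625

359.7625 m/s^2


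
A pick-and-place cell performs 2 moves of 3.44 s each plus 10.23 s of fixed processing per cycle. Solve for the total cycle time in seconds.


T = 2*3.44 + 10.23 = 17.1100

17.1100 s


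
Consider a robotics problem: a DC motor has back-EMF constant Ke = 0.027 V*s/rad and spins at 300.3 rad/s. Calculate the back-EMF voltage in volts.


V_emf = Ke * omega = 0.027*300.3 = 8.1081

8.1081 V


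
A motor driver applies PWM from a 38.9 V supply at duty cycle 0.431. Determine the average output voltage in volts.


V_avg = V_supply * D = 38.9*0.431 = 16.7659

16.7659 V


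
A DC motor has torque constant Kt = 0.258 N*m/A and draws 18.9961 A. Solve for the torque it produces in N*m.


tau = Kt * I = 0.258*18.9961 = 4.9010

4.9010 N*m


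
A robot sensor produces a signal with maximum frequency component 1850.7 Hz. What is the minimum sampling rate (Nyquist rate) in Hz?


f_s,min = 2*f_max = 2*1850.7 = 3701.4000

3701.4000 Hz


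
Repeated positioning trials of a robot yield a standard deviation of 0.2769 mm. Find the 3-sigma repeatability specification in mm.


repeatability = 3*sigma = 3*0.2769 = 0.8307

0.8307 mm


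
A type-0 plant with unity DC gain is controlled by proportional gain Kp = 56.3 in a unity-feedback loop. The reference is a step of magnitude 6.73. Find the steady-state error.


e_ss = R/(1 + Kp) = 6.73/(1 + 56.3) = 6.73/57.3000 = 0.1175

0.1175


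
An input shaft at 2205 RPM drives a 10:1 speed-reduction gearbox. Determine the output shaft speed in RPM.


omega_out = omega_in / N = 2205 / 10 = 220.5000

220.5000 RPM


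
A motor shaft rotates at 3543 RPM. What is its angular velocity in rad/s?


omega = 3543 * 2*pi/60 = 371.0221

371.0221 rad/s


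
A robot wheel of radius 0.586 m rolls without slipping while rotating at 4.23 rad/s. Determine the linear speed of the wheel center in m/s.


v = omega * r = 4.23 * 0.586 = 2.4788

2.4788 m/s


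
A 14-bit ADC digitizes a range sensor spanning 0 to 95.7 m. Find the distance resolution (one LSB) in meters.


res = range / 2^n = 95.7/2^14 = 95.7/16384 = 0.0058

0.0058 m


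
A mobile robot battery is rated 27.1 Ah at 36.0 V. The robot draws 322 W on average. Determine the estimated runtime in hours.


E = 27.1*36.0 = 975.6000 Wh
t = E/P = 975.6000/322 = 3.0298

3.0298 hours


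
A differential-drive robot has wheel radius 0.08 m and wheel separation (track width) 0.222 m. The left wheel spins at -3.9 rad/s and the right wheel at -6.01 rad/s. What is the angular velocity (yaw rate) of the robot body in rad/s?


omega = r*(wR - wL)/L = 0.08*(-6.01 - (-3.9))/0.222 = -0.7604

-0.7604 rad/s


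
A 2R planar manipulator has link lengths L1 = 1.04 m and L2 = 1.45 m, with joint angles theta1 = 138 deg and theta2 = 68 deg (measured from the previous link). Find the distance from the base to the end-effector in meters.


x = L1*cos(th1) + L2*cos(th1+th2) = -2.076122
y = L1*sin(th1) + L2*sin(th1+th2) = 0.060258
d = sqrt(x^2 + y^2) = sqrt(4.310283 + 0.003631) = 2.0770

2.0770 m


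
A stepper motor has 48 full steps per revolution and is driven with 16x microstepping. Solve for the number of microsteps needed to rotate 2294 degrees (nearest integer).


step_size = 360/(48*16) = 360/768 = 0.468750 deg
n = 2294/(360/768) = 2294*768/360 = 4893.8667 -> 4894

4894 steps


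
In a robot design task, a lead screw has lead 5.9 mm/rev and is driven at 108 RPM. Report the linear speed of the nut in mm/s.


v = lead * (RPM/60) = 5.9*108/60 = 10.6200

10.6200 mm/s


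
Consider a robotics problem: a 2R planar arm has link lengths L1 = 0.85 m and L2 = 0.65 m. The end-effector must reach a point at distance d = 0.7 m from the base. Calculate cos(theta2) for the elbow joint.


cos(th2) = (d^2 - L1^2 - L2^2)/(2*L1*L2) = (0.7^2 - 0.85^2 - 0.65^2)/(2*0.85*0.65) = -0.5928

-0.5928


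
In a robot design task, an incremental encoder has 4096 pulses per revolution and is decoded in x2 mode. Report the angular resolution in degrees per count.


resolution = 360 / (PPR * 2) = 360 / 8192 = 0.0439

0.0439 degrees


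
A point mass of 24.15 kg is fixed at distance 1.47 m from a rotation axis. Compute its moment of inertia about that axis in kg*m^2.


I = m*r^2 = 24.15*1.47^2 = 52.1857

52.1857 kg*m^2


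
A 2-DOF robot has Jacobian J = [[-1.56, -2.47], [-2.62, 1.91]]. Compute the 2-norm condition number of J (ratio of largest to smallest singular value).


JJ^T eigenvalues: trace(JJ^T) = 19.0470, det(JJ^T) = det(J)^2 = 89.32140100
s_max^2 = (19.0470 + sqrt(5.50260500))/2 = 10.69638160
s_min^2 = (19.0470 - sqrt(5.50260500))/2 = 8.35061840
kappa = s_max/s_min = sqrt(10.69638160/8.35061840) = 1.1318

1.1318


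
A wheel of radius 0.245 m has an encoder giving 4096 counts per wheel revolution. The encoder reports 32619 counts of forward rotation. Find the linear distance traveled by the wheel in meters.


revs = 32619/4096 = 7.963623
d = revs * 2*pi*r = 7.963623 * 2*pi*0.245 = 12.2590

12.2590 m


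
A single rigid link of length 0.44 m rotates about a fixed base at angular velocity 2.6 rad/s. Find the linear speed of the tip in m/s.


v = L*omega = 0.44 * 2.6 = 1.1440

1.1440 m/s


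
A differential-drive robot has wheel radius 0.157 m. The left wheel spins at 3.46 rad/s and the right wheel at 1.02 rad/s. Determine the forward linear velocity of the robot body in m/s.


v = r*(wR + wL)/2 = 0.157*(1.02 + 3.46)/2 = 0.3517

0.3517 m/s


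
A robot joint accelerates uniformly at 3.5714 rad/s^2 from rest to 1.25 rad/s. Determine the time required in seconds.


t = delta_omega / alpha = 1.25 / 3.5714 = 0.3500

0.3500 s


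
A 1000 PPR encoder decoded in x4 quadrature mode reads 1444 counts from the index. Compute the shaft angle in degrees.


angle = counts * 360 / (PPR*4) = 1444 * 360 / 4000 = 129.9600

129.9600 degrees


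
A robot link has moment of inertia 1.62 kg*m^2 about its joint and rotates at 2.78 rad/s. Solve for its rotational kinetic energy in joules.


KE = (1/2)*I*omega^2 = 0.5*1.62*2.78^2 = 6.2600

6.2600 J


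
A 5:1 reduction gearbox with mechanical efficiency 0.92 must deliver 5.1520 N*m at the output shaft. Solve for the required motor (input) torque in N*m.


tau_in = tau_out / (N * eta) = 5.1520 / (5 * 0.92) = 1.1200

1.1200 N*m


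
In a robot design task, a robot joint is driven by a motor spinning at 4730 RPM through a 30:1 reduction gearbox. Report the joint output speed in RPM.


omega_joint = omega_motor / N = 4730 / 30 = 157.6667

157.6667 RPM


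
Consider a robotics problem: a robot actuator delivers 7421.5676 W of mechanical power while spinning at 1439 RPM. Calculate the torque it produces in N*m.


omega = 1439 * 2*pi/60 = 150.691728 rad/s
tau = P / omega = 7421.5676 / 150.691728 = 49.2500

49.2500 N*m


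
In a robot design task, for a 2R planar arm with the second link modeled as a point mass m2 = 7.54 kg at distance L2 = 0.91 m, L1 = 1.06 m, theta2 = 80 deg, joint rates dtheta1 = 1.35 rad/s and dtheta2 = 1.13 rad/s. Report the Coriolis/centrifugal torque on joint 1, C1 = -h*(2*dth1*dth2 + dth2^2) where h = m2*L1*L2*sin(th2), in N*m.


h = m2*L1*L2*sin(th2) = 7.54*1.06*0.91*sin(80 deg) = 7.162590
C1 = -h*(2*1.35*1.13 + 1.13^2) = -7.162590*4.3279 = -30.9990

-30.9990 N*m


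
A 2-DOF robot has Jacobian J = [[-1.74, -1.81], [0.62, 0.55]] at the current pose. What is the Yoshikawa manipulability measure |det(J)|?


det(J) = -1.74*0.55 - (-1.81)*(0.62) = 0.1652
|det(J)| = 0.1652

0.1652


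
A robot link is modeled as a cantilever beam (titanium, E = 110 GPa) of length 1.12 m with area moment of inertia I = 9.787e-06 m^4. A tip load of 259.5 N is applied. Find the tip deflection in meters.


delta = F*L^3/(3*E*I) = 259.5*1.12^3/(3*1.100e+11*9.787e-06)
      = 364.578816/3229710 = 1.1288e-04

1.1288e-04 m


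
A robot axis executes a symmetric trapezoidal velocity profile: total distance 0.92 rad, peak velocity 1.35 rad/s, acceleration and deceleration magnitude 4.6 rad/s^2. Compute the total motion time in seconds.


t_acc = v/a = 1.35/4.6 = 0.293478 s
d_acc = v^2/(2a) = 0.198098 rad (each ramp)
d_cruise = 0.92 - 2*0.198098 = 0.523804 rad
t_cruise = 0.523804/1.35 = 0.388003 s
t_total = 2*0.293478 + 0.388003 = 0.9750

0.9750 s


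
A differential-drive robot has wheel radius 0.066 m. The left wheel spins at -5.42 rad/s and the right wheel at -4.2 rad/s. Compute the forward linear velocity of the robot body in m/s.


v = r*(wR + wL)/2 = 0.066*(-4.2 + -5.42)/2 = -0.3175

-0.3175 m/s


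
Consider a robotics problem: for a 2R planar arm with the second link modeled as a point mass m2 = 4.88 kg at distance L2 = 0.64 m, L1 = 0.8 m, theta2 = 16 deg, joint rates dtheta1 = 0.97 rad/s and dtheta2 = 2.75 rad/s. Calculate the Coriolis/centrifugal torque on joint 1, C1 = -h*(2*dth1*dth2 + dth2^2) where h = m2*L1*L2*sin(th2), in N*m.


h = m2*L1*L2*sin(th2) = 4.88*0.8*0.64*sin(16 deg) = 0.688696
C1 = -h*(2*0.97*2.75 + 2.75^2) = -0.688696*12.8975 = -8.8825

-8.8825 N*m


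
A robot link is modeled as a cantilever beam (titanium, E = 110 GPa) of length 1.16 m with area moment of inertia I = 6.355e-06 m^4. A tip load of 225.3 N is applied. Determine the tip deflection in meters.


delta = F*L^3/(3*E*I) = 225.3*1.16^3/(3*1.100e+11*6.355e-06)
      = 351.6698688/2097150 = 1.6769e-04

1.6769e-04 m


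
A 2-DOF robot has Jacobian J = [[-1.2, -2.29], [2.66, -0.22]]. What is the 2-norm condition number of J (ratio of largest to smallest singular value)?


JJ^T eigenvalues: trace(JJ^T) = 13.8081, det(JJ^T) = det(J)^2 = 40.39110916
s_max^2 = (13.8081 + sqrt(29.09918897))/2 = 9.60123321
s_min^2 = (13.8081 - sqrt(29.09918897))/2 = 4.20686679
kappa = s_max/s_min = sqrt(9.60123321/4.20686679) = 1.5107

1.5107


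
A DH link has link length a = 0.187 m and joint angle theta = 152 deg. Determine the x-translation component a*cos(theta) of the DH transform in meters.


a*cos(theta) = 0.187*cos(152 deg) = -0.1651

-0.1651 m


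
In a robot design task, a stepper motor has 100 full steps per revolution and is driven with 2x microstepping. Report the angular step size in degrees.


step = 360/(100*2) = 360/200 = 1.8000

1.8000 degrees


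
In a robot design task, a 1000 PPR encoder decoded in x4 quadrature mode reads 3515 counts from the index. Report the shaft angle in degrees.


angle = counts * 360 / (PPR*4) = 3515 * 360 / 4000 = 316.3500

316.3500 degrees


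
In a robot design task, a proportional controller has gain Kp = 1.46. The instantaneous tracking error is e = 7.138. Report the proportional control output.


u_P = Kp * e = 1.46 * 7.138 = 10.4215

10.4215


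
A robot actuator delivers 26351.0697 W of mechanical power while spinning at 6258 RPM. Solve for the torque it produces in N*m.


omega = 6258 * 2*pi/60 = 655.336228 rad/s
tau = P / omega = 26351.0697 / 655.336228 = 40.2100

40.2100 N*m


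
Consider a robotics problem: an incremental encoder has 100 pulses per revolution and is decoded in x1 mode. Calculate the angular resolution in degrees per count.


resolution = 360 / (PPR * 1) = 360 / 100 = 3.6000

3.6000 degrees


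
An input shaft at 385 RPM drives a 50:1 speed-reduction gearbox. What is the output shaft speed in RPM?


omega_out = omega_in / N = 385 / 50 = 7.7000

7.7000 RPM


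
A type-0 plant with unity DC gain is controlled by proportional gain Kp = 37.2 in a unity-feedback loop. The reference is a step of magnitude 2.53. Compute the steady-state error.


e_ss = R/(1 + Kp) = 2.53/(1 + 37.2) = 2.53/38.2000 = 0.0662

0.0662


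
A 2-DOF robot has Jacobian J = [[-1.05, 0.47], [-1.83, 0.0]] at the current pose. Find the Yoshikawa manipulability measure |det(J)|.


det(J) = -1.05*0.0 - (0.47)*(-1.83) = 0.8601
|det(J)| = 0.8601

0.8601


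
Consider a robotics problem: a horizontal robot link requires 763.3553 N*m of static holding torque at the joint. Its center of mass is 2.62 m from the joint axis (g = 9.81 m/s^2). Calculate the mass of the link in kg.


m = tau / (g*L) = 763.3553 / (9.81 * 2.62) = 29.7000

29.7000 kg


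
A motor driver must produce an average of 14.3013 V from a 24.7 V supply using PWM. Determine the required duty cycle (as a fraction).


D = V_avg/V_supply = 14.3013/24.7 = 0.5790

0.5790


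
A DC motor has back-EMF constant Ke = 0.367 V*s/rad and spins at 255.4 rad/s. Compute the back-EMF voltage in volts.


V_emf = Ke * omega = 0.367*255.4 = 93.7318

93.7318 V


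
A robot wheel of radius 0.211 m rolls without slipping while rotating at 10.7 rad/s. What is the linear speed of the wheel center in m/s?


v = omega * r = 10.7 * 0.211 = 2.2577

2.2577 m/s


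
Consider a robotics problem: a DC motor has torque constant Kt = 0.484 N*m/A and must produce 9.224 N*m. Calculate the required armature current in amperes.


I = tau / Kt = 9.224/0.484 = 19.0579

19.0579 A


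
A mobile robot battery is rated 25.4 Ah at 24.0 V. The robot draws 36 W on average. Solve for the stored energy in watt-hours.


E = capacity * V = 25.4*24.0 = 609.6000

609.6000 Wh


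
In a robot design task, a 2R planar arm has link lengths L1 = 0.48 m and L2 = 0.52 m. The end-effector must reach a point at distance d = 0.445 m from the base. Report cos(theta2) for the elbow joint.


cos(th2) = (d^2 - L1^2 - L2^2)/(2*L1*L2) = (0.445^2 - 0.48^2 - 0.52^2)/(2*0.48*0.52) = -0.6065

-0.6065


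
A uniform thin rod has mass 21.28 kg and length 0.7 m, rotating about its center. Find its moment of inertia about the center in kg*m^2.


I = (1/12)*m*L^2 = (1/12)*21.28*0.7^2 = 0.8689

0.8689 kg*m^2


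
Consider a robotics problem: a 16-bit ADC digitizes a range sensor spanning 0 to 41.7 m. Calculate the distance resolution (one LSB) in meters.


res = range / 2^n = 41.7/2^16 = 41.7/65536 = 6.3629e-04

6.3629e-04 m


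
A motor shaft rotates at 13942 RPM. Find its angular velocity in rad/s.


omega = 13942 * 2*pi/60 = 1460.0028

1460.0028 rad/s


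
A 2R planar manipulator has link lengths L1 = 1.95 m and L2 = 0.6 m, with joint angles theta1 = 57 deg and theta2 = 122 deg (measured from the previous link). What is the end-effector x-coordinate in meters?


x = L1*cos(th1) + L2*cos(th1+th2) = 1.95*cos(57 deg) + 0.6*cos(179 deg) = 0.4621

0.4621 m


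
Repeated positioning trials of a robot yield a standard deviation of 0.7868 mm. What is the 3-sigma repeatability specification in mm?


repeatability = 3*sigma = 3*0.7868 = 2.3604

2.3604 mm


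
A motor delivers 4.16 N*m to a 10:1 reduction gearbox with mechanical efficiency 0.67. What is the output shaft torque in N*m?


tau_out = tau_in * N * eta = 4.16 * 10 * 0.67 = 27.8720

27.8720 N*m


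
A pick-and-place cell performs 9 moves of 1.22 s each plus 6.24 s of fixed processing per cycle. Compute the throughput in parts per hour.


T_cycle = 9*1.22 + 6.24 = 17.2200 s
rate = 3600/T = 209.0592

209.0592 parts/hour


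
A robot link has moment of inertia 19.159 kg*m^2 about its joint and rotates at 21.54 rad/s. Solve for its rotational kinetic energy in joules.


KE = (1/2)*I*omega^2 = 0.5*19.159*21.54^2 = 4444.6159

4444.6159 J


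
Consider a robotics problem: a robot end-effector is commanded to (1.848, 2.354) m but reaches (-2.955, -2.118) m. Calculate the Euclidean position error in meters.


dx = -2.955 - (1.848) = -4.8030, dy = -2.118 - (2.354) = -4.4720
err = sqrt(23.068809 + 19.998784) = 6.5626

6.5626 m


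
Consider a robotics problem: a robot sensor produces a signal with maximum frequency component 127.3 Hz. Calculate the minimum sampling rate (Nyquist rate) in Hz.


f_s,min = 2*f_max = 2*127.3 = 254.6000

254.6000 Hz


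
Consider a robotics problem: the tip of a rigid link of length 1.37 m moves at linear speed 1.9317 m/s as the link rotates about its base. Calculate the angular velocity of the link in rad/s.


omega = v / L = 1.9317 / 1.37 = 1.4100

1.4100 rad/s


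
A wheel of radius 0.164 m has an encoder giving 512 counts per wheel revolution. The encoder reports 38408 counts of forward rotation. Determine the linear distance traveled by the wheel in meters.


revs = 38408/512 = 75.015625
d = revs * 2*pi*r = 75.015625 * 2*pi*0.164 = 77.2993

77.2993 m


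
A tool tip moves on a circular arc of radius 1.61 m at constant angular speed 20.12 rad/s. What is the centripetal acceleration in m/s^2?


a_c = omega^2 * r = 20.12^2 * 1.61 = 651.7512

651.7512 m/s^2


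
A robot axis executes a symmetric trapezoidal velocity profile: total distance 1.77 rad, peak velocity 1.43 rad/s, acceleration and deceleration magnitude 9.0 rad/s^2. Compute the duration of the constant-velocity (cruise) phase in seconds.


t_acc = v/a = 0.158889 s, d_acc = v^2/(2a) = 0.113606 rad each
d_cruise = 1.77 - 2*0.113606 = 1.542788 rad
t_cruise = d_cruise/v = 1.542788/1.43 = 1.0789

1.0789 s


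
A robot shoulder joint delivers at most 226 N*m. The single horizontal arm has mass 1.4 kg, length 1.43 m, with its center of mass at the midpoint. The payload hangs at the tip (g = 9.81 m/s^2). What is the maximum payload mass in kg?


tau_arm = m_arm*g*(L/2) = 1.4*9.81*1.43/2 = 9.8198 N*m
tau_payload = tau_max - tau_arm = 226 - 9.8198 = 216.1802
m_payload = tau_payload / (g*L) = 216.1802 / (9.81*1.43) = 15.4103

15.4103 kg


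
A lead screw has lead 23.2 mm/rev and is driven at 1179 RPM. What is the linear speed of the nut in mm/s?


v = lead * (RPM/60) = 23.2*1179/60 = 455.8800

455.8800 mm/s


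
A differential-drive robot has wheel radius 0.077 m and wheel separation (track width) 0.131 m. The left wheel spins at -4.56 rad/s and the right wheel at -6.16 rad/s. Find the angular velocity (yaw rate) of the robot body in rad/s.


omega = r*(wR - wL)/L = 0.077*(-6.16 - (-4.56))/0.131 = -0.9405

-0.9405 rad/s


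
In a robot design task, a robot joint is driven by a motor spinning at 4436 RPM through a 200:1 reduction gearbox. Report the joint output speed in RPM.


omega_joint = omega_motor / N = 4436 / 200 = 22.1800

22.1800 RPM


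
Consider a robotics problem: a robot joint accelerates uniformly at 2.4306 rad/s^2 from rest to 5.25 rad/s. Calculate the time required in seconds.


t = delta_omega / alpha = 5.25 / 2.4306 = 2.1600

2.1600 s


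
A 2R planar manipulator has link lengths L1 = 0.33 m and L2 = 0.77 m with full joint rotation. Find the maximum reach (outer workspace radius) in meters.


r_max = L1 + L2 = 0.33 + 0.77 = 1.1000

1.1000 m


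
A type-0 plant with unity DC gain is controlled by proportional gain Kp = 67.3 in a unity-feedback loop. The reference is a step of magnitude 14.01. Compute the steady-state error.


e_ss = R/(1 + Kp) = 14.01/(1 + 67.3) = 14.01/68.3000 = 0.2051

0.2051


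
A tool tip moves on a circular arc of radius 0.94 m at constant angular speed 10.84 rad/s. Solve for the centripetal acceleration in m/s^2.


a_c = omega^2 * r = 10.84^2 * 0.94 = 110.4553

110.4553 m/s^2


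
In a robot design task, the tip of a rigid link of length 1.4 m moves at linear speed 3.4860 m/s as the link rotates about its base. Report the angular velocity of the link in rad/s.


omega = v / L = 3.4860 / 1.4 = 2.4900

2.4900 rad/s


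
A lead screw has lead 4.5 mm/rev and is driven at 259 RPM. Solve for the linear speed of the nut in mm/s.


v = lead * (RPM/60) = 4.5*259/60 = 19.4250

19.4250 mm/s


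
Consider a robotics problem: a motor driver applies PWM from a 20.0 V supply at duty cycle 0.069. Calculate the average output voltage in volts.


V_avg = V_supply * D = 20.0*0.069 = 1.3800

1.3800 V


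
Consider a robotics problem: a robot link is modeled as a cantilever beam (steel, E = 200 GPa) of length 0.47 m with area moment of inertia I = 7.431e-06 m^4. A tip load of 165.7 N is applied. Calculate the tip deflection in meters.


delta = F*L^3/(3*E*I) = 165.7*0.47^3/(3*2.000e+11*7.431e-06)
      = 17.2034711/4458600 = 3.8585e-06

3.8585e-06 m


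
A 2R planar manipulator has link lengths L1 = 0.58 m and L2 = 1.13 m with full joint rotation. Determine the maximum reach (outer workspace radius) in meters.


r_max = L1 + L2 = 0.58 + 1.13 = 1.7100

1.7100 m


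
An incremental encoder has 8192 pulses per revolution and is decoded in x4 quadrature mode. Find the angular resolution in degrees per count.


resolution = 360 / (PPR * 4) = 360 / 32768 = 0.0110

0.0110 degrees


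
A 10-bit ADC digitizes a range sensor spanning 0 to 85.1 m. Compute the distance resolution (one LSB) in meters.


res = range / 2^n = 85.1/2^10 = 85.1/1024 = 0.0831

0.0831 m


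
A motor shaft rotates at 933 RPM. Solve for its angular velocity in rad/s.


omega = 933 * 2*pi/60 = 97.7035

97.7035 rad/s


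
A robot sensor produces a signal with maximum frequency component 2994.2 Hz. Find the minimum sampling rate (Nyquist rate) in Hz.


f_s,min = 2*f_max = 2*2994.2 = 5988.4000

5988.4000 Hz


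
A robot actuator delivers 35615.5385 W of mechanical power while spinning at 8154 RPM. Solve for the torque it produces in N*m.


omega = 8154 * 2*pi/60 = 853.884883 rad/s
tau = P / omega = 35615.5385 / 853.884883 = 41.7100

41.7100 N*m


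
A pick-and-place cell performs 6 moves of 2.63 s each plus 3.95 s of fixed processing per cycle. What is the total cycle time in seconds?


T = 6*2.63 + 3.95 = 19.7300

19.7300 s


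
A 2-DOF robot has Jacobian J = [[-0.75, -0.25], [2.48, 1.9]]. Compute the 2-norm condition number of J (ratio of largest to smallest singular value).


JJ^T eigenvalues: trace(JJ^T) = 10.3854, det(JJ^T) = det(J)^2 = 0.64802500
s_max^2 = (10.3854 + sqrt(105.26443316))/2 = 10.32262283
s_min^2 = (10.3854 - sqrt(105.26443316))/2 = 0.06277717
kappa = s_max/s_min = sqrt(10.32262283/0.06277717) = 12.8231

12.8231


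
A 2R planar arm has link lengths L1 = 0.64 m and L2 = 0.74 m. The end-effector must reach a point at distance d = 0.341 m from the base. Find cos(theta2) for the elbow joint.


cos(th2) = (d^2 - L1^2 - L2^2)/(2*L1*L2) = (0.341^2 - 0.64^2 - 0.74^2)/(2*0.64*0.74) = -0.8878

-0.8878


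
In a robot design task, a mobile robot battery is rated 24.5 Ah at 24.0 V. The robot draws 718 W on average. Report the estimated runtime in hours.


E = 24.5*24.0 = 588.0000 Wh
t = E/P = 588.0000/718 = 0.8189

0.8189 hours


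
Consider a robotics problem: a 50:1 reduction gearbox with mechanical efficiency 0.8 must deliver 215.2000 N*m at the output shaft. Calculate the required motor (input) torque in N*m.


tau_in = tau_out / (N * eta) = 215.2000 / (50 * 0.8) = 5.3800

5.3800 N*m


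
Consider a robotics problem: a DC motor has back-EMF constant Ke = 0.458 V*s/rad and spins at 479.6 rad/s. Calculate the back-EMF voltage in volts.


V_emf = Ke * omega = 0.458*479.6 = 219.6568

219.6568 V


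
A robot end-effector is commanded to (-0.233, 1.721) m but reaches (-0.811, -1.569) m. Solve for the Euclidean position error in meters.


dx = -0.811 - (-0.233) = -0.5780, dy = -1.569 - (1.721) = -3.2900
err = sqrt(0.334084 + 10.824100) = 3.3404

3.3404 m


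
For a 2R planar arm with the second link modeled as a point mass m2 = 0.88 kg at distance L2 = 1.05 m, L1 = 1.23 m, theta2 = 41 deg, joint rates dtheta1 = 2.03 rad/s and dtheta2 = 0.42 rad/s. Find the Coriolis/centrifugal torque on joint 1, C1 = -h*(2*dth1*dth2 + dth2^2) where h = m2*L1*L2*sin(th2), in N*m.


h = m2*L1*L2*sin(th2) = 0.88*1.23*1.05*sin(41 deg) = 0.745624
C1 = -h*(2*2.03*0.42 + 0.42^2) = -0.745624*1.8816 = -1.4030

-1.4030 N*m


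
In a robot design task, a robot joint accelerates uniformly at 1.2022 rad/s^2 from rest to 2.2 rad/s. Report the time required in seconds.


t = delta_omega / alpha = 2.2 / 1.2022 = 1.8300

1.8300 s


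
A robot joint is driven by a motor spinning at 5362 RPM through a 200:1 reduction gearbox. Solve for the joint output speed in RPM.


omega_joint = omega_motor / N = 5362 / 200 = 26.8100

26.8100 RPM


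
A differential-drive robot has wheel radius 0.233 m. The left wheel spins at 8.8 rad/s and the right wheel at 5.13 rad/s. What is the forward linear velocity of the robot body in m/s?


v = r*(wR + wL)/2 = 0.233*(5.13 + 8.8)/2 = 1.6228

1.6228 m/s


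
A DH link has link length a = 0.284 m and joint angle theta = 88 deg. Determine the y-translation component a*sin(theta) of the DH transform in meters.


a*sin(theta) = 0.284*sin(88 deg) = 0.2838

0.2838 m


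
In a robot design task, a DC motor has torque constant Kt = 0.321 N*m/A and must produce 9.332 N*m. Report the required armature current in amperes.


I = tau / Kt = 9.332/0.321 = 29.0717

29.0717 A


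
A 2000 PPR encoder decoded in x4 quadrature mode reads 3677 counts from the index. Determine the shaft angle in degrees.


angle = counts * 360 / (PPR*4) = 3677 * 360 / 8000 = 165.4650

165.4650 degrees


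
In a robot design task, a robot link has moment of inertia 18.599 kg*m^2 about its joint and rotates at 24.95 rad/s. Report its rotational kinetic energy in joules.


KE = (1/2)*I*omega^2 = 0.5*18.599*24.95^2 = 5788.9620

5788.9620 J


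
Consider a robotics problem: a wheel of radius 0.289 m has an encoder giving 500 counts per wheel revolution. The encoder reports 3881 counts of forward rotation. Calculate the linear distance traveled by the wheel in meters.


revs = 3881/500 = 7.762000
d = revs * 2*pi*r = 7.762000 * 2*pi*0.289 = 14.0946

14.0946 m


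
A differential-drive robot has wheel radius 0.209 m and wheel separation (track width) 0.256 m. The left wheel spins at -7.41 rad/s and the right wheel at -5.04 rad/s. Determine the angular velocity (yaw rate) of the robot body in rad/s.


omega = r*(wR - wL)/L = 0.209*(-5.04 - (-7.41))/0.256 = 1.9349

1.9349 rad/s


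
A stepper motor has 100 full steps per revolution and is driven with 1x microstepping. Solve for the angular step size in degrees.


step = 360/(100*1) = 360/100 = 3.6000

3.6000 degrees


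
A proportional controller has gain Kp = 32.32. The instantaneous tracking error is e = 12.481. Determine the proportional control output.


u_P = Kp * e = 32.32 * 12.481 = 403.3859

403.3859


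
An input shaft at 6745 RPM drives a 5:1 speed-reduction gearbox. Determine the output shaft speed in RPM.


omega_out = omega_in / N = 6745 / 5 = 1349.0000

1349.0000 RPM


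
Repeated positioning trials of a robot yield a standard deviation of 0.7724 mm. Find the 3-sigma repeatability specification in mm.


repeatability = 3*sigma = 3*0.7724 = 2.3172

2.3172 mm


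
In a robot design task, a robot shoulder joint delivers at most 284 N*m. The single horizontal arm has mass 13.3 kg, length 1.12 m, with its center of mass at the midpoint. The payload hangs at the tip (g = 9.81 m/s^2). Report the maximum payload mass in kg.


tau_arm = m_arm*g*(L/2) = 13.3*9.81*1.12/2 = 73.0649 N*m
tau_payload = tau_max - tau_arm = 284 - 73.0649 = 210.9351
m_payload = tau_payload / (g*L) = 210.9351 / (9.81*1.12) = 19.1983

19.1983 kg


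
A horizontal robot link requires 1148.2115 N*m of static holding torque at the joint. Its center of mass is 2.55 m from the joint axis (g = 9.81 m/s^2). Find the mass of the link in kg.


m = tau / (g*L) = 1148.2115 / (9.81 * 2.55) = 45.9000

45.9000 kg


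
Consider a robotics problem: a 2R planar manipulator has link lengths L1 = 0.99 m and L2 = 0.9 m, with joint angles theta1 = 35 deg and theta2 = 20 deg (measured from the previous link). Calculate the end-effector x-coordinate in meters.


x = L1*cos(th1) + L2*cos(th1+th2) = 0.99*cos(35 deg) + 0.9*cos(55 deg) = 1.3272

1.3272 m


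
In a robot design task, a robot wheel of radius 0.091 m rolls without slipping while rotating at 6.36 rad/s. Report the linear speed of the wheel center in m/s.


v = omega * r = 6.36 * 0.091 = 0.5788

0.5788 m/s


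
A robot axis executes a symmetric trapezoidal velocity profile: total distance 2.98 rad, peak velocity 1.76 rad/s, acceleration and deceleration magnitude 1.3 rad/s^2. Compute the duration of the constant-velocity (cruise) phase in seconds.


t_acc = v/a = 1.353846 s, d_acc = v^2/(2a) = 1.191385 rad each
d_cruise = 2.98 - 2*1.191385 = 0.597230 rad
t_cruise = d_cruise/v = 0.597230/1.76 = 0.3393

0.3393 s


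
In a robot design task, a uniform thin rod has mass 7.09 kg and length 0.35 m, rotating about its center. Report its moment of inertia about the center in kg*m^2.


I = (1/12)*m*L^2 = (1/12)*7.09*0.35^2 = 0.0724

0.0724 kg*m^2


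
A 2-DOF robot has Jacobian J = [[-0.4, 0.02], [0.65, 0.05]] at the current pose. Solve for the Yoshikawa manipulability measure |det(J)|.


det(J) = -0.4*0.05 - (0.02)*(0.65) = -0.0330
|det(J)| = 0.0330

0.0330


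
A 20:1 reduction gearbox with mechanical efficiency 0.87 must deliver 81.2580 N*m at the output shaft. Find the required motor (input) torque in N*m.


tau_in = tau_out / (N * eta) = 81.2580 / (20 * 0.87) = 4.6700

4.6700 N*m


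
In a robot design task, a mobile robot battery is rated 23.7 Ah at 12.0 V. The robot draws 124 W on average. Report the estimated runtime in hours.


E = 23.7*12.0 = 284.4000 Wh
t = E/P = 284.4000/124 = 2.2935

2.2935 hours


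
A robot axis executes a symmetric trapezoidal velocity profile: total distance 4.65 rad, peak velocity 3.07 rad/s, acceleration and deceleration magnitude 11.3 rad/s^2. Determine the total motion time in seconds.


t_acc = v/a = 3.07/11.3 = 0.271681 s
d_acc = v^2/(2a) = 0.417031 rad (each ramp)
d_cruise = 4.65 - 2*0.417031 = 3.815938 rad
t_cruise = 3.815938/3.07 = 1.242977 s
t_total = 2*0.271681 + 1.242977 = 1.7863

1.7863 s


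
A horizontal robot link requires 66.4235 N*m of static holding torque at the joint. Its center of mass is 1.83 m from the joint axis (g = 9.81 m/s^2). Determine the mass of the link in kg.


m = tau / (g*L) = 66.4235 / (9.81 * 1.83) = 3.7000

3.7000 kg


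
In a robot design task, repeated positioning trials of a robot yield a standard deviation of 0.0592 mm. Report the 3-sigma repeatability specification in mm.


repeatability = 3*sigma = 3*0.0592 = 0.1776

0.1776 mm


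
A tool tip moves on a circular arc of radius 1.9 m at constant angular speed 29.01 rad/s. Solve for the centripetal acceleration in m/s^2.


a_c = omega^2 * r = 29.01^2 * 1.9 = 1599.0022

1599.0022 m/s^2


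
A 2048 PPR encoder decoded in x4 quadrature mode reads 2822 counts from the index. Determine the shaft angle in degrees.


angle = counts * 360 / (PPR*4) = 2822 * 360 / 8192 = 124.0137

124.0137 degrees


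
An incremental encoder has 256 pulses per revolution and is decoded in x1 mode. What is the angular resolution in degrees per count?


resolution = 360 / (PPR * 1) = 360 / 256 = 1.4062

1.4062 degrees


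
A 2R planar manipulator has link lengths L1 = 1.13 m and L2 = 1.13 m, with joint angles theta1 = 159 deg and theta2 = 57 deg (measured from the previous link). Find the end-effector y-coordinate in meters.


y = L1*sin(th1) + L2*sin(th1+th2) = 1.13*sin(159 deg) + 1.13*sin(216 deg) = -0.2592

-0.2592 m


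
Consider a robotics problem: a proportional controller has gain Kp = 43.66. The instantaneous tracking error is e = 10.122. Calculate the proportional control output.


u_P = Kp * e = 43.66 * 10.122 = 441.9265

441.9265


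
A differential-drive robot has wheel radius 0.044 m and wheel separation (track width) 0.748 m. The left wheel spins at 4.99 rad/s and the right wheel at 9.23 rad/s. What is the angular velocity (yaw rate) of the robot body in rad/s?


omega = r*(wR - wL)/L = 0.044*(9.23 - (4.99))/0.748 = 0.2494

0.2494 rad/s


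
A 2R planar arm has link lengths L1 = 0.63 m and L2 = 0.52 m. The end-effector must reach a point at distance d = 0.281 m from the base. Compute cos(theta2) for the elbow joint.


cos(th2) = (d^2 - L1^2 - L2^2)/(2*L1*L2) = (0.281^2 - 0.63^2 - 0.52^2)/(2*0.63*0.52) = -0.8980

-0.8980


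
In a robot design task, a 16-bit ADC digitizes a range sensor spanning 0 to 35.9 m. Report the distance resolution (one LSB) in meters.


res = range / 2^n = 35.9/2^16 = 35.9/65536 = 5.4779e-04

5.4779e-04 m


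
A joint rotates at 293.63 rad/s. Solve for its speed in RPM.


RPM = 293.63 * 60/(2*pi) = 2803.9600

2803.9600 RPM


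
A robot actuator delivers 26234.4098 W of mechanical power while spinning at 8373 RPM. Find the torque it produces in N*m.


omega = 8373 * 2*pi/60 = 876.818510 rad/s
tau = P / omega = 26234.4098 / 876.818510 = 29.9200

29.9200 N*m


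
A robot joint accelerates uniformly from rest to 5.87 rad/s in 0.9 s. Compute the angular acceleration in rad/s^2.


alpha = delta_omega / t = 5.87 / 0.9 = 6.5222

6.5222 rad/s^2


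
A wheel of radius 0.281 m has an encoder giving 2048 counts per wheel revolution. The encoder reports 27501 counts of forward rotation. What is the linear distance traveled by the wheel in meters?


revs = 27501/2048 = 13.428223
d = revs * 2*pi*r = 13.428223 * 2*pi*0.281 = 23.7085

23.7085 m


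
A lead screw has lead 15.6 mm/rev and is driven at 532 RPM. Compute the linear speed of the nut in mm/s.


v = lead * (RPM/60) = 15.6*532/60 = 138.3200

138.3200 mm/s


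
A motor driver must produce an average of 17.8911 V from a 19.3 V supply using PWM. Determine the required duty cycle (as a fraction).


D = V_avg/V_supply = 17.8911/19.3 = 0.9270

0.9270


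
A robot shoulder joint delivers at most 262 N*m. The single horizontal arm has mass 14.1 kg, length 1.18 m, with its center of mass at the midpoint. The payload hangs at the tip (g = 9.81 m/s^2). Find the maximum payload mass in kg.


tau_arm = m_arm*g*(L/2) = 14.1*9.81*1.18/2 = 81.6094 N*m
tau_payload = tau_max - tau_arm = 262 - 81.6094 = 180.3906
m_payload = tau_payload / (g*L) = 180.3906 / (9.81*1.18) = 15.5834

15.5834 kg


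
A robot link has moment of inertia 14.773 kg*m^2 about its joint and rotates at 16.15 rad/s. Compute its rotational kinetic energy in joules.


KE = (1/2)*I*omega^2 = 0.5*14.773*16.15^2 = 1926.5654

1926.5654 J


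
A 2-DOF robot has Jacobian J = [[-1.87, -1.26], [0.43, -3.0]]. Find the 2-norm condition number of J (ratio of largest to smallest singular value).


JJ^T eigenvalues: trace(JJ^T) = 14.2694, det(JJ^T) = det(J)^2 = 37.84464324
s_max^2 = (14.2694 + sqrt(52.23720340))/2 = 10.74846547
s_min^2 = (14.2694 - sqrt(52.23720340))/2 = 3.52093453
kappa = s_max/s_min = sqrt(10.74846547/3.52093453) = 1.7472

1.7472


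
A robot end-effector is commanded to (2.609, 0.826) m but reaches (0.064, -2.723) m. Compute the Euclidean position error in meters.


dx = 0.064 - (2.609) = -2.5450, dy = -2.723 - (0.826) = -3.5490
err = sqrt(6.477025 + 12.595401) = 4.3672

4.3672 m


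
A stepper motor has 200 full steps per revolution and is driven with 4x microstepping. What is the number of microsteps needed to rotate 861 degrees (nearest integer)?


step_size = 360/(200*4) = 360/800 = 0.450000 deg
n = 861/(360/800) = 861*800/360 = 1913.3333 -> 1913

1913 steps


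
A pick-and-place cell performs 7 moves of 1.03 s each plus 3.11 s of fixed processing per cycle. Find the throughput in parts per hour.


T_cycle = 7*1.03 + 3.11 = 10.3200 s
rate = 3600/T = 348.8372

348.8372 parts/hour


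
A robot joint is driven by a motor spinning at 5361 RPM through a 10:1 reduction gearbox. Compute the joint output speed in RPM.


omega_joint = omega_motor / N = 5361 / 10 = 536.1000

536.1000 RPM
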